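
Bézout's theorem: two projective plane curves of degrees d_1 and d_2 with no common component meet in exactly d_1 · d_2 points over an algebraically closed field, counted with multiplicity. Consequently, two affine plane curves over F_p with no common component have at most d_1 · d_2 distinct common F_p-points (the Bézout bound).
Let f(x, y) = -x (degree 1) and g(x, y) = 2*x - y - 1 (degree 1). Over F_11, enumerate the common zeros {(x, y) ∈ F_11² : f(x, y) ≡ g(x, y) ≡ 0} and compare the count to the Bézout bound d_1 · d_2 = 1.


Common zeros: {(0, 10)}; count = 1; Bézout bound = 1.

deg(f) = 1, deg(g) = 1, so Bézout bound = 1.
Scan x ∈ F_11. For each x, list the y ∈ F_11 with f(x, y) ≡ 0 and those with g(x, y) ≡ 0 (mod 11); the common zeros in that column are the intersection.
  x = 0: f ≡ 0 at y ∈ {0, 1, 2, 3, 4, 5, 6, 7, 8, 9, 10}; g ≡ 0 at y ∈ {10}; common: {10}.
  x = 1: f ≡ 0 at y ∈ ∅; g ≡ 0 at y ∈ {1}; common: ∅.
  x = 2: f ≡ 0 at y ∈ ∅; g ≡ 0 at y ∈ {3}; common: ∅.
  x = 3: f ≡ 0 at y ∈ ∅; g ≡ 0 at y ∈ {5}; common: ∅.
  x = 4: f ≡ 0 at y ∈ ∅; g ≡ 0 at y ∈ {7}; common: ∅.
  x = 5: f ≡ 0 at y ∈ ∅; g ≡ 0 at y ∈ {9}; common: ∅.
  x = 6: f ≡ 0 at y ∈ ∅; g ≡ 0 at y ∈ {0}; common: ∅.
  x = 7: f ≡ 0 at y ∈ ∅; g ≡ 0 at y ∈ {2}; common: ∅.
  x = 8: f ≡ 0 at y ∈ ∅; g ≡ 0 at y ∈ {4}; common: ∅.
  x = 9: f ≡ 0 at y ∈ ∅; g ≡ 0 at y ∈ {6}; common: ∅.
  x = 10: f ≡ 0 at y ∈ ∅; g ≡ 0 at y ∈ {8}; common: ∅.
Collecting: common zeros = {(0, 10)}, so the count is 1.
Comparison with the Bézout bound: 1 ≤ 1 = deg(f)·deg(g), as expected for curves with no common component (the bound is attained).


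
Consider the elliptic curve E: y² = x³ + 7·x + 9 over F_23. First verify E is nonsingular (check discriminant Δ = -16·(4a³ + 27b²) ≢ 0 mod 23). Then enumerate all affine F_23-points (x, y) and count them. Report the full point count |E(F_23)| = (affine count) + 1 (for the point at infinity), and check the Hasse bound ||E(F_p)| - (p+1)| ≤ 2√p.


Affine points = {(0, 3), (0, 20), (2, 10), (2, 13), (4, 3), (4, 20), (5, 10), (5, 13), (8, 5), (8, 18), (12, 2), (12, 21), (15, 4), (15, 19), (16, 10), (16, 13), (17, 2), (17, 21), (19, 3), (19, 20), (22, 1), (22, 22)}; affine count = 22; |E(F_23)| = 23.

Discriminant check: Δ ∝ 4a³ + 27b² = 4·7³ + 27·9² = 4·343 + 27·81 ≡ 17 (mod 23). Nonzero ⇒ E is nonsingular.
For each x ∈ F_23, compute rhs = x³ + 7·x + 9 mod 23, then count y ∈ F_23 with y² ≡ rhs.
  x = 0: rhs = 9, matching y values: 3, 20 (2 points).
  x = 1: rhs = 17, matching y values: none (0 points).
  x = 2: rhs = 8, matching y values: 10, 13 (2 points).
  x = 3: rhs = 11, matching y values: none (0 points).
  x = 4: rhs = 9, matching y values: 3, 20 (2 points).
  x = 5: rhs = 8, matching y values: 10, 13 (2 points).
  x = 6: rhs = 14, matching y values: none (0 points).
  x = 7: rhs = 10, matching y values: none (0 points).
  x = 8: rhs = 2, matching y values: 5, 18 (2 points).
  x = 9: rhs = 19, matching y values: none (0 points).
  x = 10: rhs = 21, matching y values: none (0 points).
  x = 11: rhs = 14, matching y values: none (0 points).
  x = 12: rhs = 4, matching y values: 2, 21 (2 points).
  x = 13: rhs = 20, matching y values: none (0 points).
  x = 14: rhs = 22, matching y values: none (0 points).
  x = 15: rhs = 16, matching y values: 4, 19 (2 points).
  x = 16: rhs = 8, matching y values: 10, 13 (2 points).
  x = 17: rhs = 4, matching y values: 2, 21 (2 points).
  x = 18: rhs = 10, matching y values: none (0 points).
  x = 19: rhs = 9, matching y values: 3, 20 (2 points).
  x = 20: rhs = 7, matching y values: none (0 points).
  x = 21: rhs = 10, matching y values: none (0 points).
  x = 22: rhs = 1, matching y values: 1, 22 (2 points).
Total affine count: 22.
Full point count |E(F_23)| = 22 + 1 = 23.
Hasse bound: |23 − (23+1)| = |-1| = 1 ≤ 2√23 ≈ 9.5917 ✓.


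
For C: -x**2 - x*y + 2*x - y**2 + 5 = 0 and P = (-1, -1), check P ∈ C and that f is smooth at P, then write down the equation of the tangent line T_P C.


Tangent line at P: 5*x + 3*y + 8 = 0.

Step 1: f(-1, -1) = 0, so P lies on C.
Step 2: partial derivatives
  f_x(x, y) = -2*x - y + 2, f_y(x, y) = -x - 2*y.
  f_x(P) = 5, f_y(P) = 3 (gradient nonzero, so P is smooth).
Step 3: tangent line at P: 5·(x − -1) + 3·(y − -1) = 0.
Expanding: 5*x + 3*y + 8 = 0.


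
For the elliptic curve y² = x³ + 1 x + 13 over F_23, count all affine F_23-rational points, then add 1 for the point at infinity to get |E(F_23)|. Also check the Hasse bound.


Affine points = {(0, 6), (0, 17), (2, 0), (4, 9), (4, 14), (7, 8), (7, 15), (8, 2), (8, 21), (16, 10), (16, 13), (20, 11), (20, 12), (21, 7), (21, 16)}; affine count = 15; |E(F_23)| = 16.

Discriminant check: Δ ∝ 4a³ + 27b² = 4·1³ + 27·13² = 4·1 + 27·169 ≡ 13 (mod 23). Nonzero ⇒ E is nonsingular.
For each x ∈ F_23, compute rhs = x³ + 1·x + 13 mod 23, then count y ∈ F_23 with y² ≡ rhs.
  x = 0: rhs = 13, matching y values: 6, 17 (2 points).
  x = 1: rhs = 15, matching y values: none (0 points).
  x = 2: rhs = 0, matching y values: 0 (1 points).
  x = 3: rhs = 20, matching y values: none (0 points).
  x = 4: rhs = 12, matching y values: 9, 14 (2 points).
  x = 5: rhs = 5, matching y values: none (0 points).
  x = 6: rhs = 5, matching y values: none (0 points).
  x = 7: rhs = 18, matching y values: 8, 15 (2 points).
  x = 8: rhs = 4, matching y values: 2, 21 (2 points).
  x = 9: rhs = 15, matching y values: none (0 points).
  x = 10: rhs = 11, matching y values: none (0 points).
  x = 11: rhs = 21, matching y values: none (0 points).
  x = 12: rhs = 5, matching y values: none (0 points).
  x = 13: rhs = 15, matching y values: none (0 points).
  x = 14: rhs = 11, matching y values: none (0 points).
  x = 15: rhs = 22, matching y values: none (0 points).
  x = 16: rhs = 8, matching y values: 10, 13 (2 points).
  x = 17: rhs = 21, matching y values: none (0 points).
  x = 18: rhs = 21, matching y values: none (0 points).
  x = 19: rhs = 14, matching y values: none (0 points).
  x = 20: rhs = 6, matching y values: 11, 12 (2 points).
  x = 21: rhs = 3, matching y values: 7, 16 (2 points).
  x = 22: rhs = 11, matching y values: none (0 points).
Total affine count: 15.
Full point count |E(F_23)| = 15 + 1 = 16.
Hasse bound: |16 − (23+1)| = |-8| = 8 ≤ 2√23 ≈ 9.5917 ✓.


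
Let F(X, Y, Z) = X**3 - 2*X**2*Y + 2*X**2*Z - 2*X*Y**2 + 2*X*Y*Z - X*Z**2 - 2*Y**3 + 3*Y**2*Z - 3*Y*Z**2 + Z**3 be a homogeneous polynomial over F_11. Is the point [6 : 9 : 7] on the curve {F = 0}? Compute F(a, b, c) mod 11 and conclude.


F(6,9,7) ≡ 2 (mod 11); P is NOT on the curve.

Evaluate F(6, 9, 7) term-by-term (mod 11).
  X**3 ↦ 1·216·1·1 = 216
  -2*X**2*Y ↦ -2·36·9·1 = -648
  2*X**2*Z ↦ 2·36·1·7 = 504
  -2*X*Y**2 ↦ -2·6·81·1 = -972
  2*X*Y*Z ↦ 2·6·9·7 = 756
  -X*Z**2 ↦ -1·6·1·49 = -294
  -2*Y**3 ↦ -2·1·729·1 = -1458
  3*Y**2*Z ↦ 3·1·81·7 = 1701
  -3*Y*Z**2 ↦ -3·1·9·49 = -1323
  Z**3 ↦ 1·1·1·343 = 343
Sum: F(6, 9, 7) = (216) + (-648) + (504) + (-972) + (756) + (-294) + (-1458) + (1701) + (-1323) + (343) = -1175.
Reducing mod 11: -1175 ≡ 2 (mod 11).
Since F(a, b, c) ≡ 2 ≠ 0 (mod 11), P does NOT lie on the curve.


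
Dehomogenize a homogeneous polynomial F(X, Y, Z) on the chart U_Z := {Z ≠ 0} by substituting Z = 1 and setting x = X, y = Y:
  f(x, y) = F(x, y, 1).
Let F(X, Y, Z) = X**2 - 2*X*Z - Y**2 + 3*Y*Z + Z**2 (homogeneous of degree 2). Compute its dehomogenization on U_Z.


f(x, y) = x**2 - 2*x - y**2 + 3*y + 1

On U_Z we set Z = 1. Each monomial c·X^i·Y^j·Z^k in F becomes c·x^i·y^j·1^k = c·x^i·y^j.
Substituting Z = 1: F(X, Y, 1) = x**2 - 2*x - y**2 + 3*y + 1.
Note: deg(f) ≤ deg(F) = 2; strict inequality happens when F is divisible by Z (lost terms).


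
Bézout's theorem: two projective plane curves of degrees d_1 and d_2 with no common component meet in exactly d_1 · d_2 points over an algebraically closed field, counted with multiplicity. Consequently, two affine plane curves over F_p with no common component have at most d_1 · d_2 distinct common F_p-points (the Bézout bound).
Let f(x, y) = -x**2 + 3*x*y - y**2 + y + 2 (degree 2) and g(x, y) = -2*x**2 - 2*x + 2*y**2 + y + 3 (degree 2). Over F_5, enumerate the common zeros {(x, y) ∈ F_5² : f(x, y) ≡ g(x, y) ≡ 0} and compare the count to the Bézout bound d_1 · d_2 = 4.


Common zeros: ∅; count = 0; Bézout bound = 4.

deg(f) = 2, deg(g) = 2, so Bézout bound = 4.
Scan x ∈ F_5. For each x, list the y ∈ F_5 with f(x, y) ≡ 0 and those with g(x, y) ≡ 0 (mod 5); the common zeros in that column are the intersection.
  x = 0: f ≡ 0 at y ∈ {2, 4}; g ≡ 0 at y ∈ ∅; common: ∅.
  x = 1: f ≡ 0 at y ∈ {2}; g ≡ 0 at y ∈ {3, 4}; common: ∅.
  x = 2: f ≡ 0 at y ∈ {3, 4}; g ≡ 0 at y ∈ ∅; common: ∅.
  x = 3: f ≡ 0 at y ∈ ∅; g ≡ 0 at y ∈ {3, 4}; common: ∅.
  x = 4: f ≡ 0 at y ∈ ∅; g ≡ 0 at y ∈ ∅; common: ∅.
Collecting: common zeros = ∅, so the count is 0.
Comparison with the Bézout bound: 0 ≤ 4 = deg(f)·deg(g), as expected for curves with no common component (the affine F_5-count falls short of the bound because intersections may lie at infinity, over extension fields, or carry multiplicity).


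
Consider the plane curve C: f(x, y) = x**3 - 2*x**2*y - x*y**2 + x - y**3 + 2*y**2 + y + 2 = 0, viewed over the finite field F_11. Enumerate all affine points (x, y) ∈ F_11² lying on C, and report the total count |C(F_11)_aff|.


Affine F_11-points: {(0, 8), (1, 7), (3, 3), (4, 9), (5, 0), (5, 4), (7, 0), (7, 3), (10, 0), (10, 5), (10, 9)}; count = 11.

For each of the 121 pairs (x, y) ∈ F_11², evaluate f(x, y) mod 11. Record the zeros.
  x = 0: [0↦2, 1↦4, 2↦4, 3↦7, 4↦7, 5↦9, 6↦7, 7↦6, 8↦0, 9↦5, 10↦4]  zeros at y ∈ {8}
  x = 1: [0↦4, 1↦3, 2↦9, 3↦5, 4↦7, 5↦9, 6↦5, 7↦0, 8↦10, 9↦7, 10↦7]  zeros at y ∈ {7}
  x = 2: [0↦1, 1↦4, 2↦1, 3↦8, 4↦8, 5↦6, 6↦7, 7↦5, 8↦5, 9↦1, 10↦9]  zeros at y ∈ ∅
  x = 3: [0↦10, 1↦2, 2↦8, 3↦0, 4↦5, 5↦6, 6↦8, 7↦5, 8↦2, 9↦4, 10↦5]  zeros at y ∈ {3}
  x = 4: [0↦4, 1↦3, 2↦3, 3↦9, 4↦4, 5↦4, 6↦3, 7↦6, 8↦7, 9↦0, 10↦1]  zeros at y ∈ {9}
  x = 5: [0↦0, 1↦2, 2↦3, 3↦8, 4↦0, 5↦6, 6↦9, 7↦3, 8↦4, 9↦6, 10↦3]  zeros at y ∈ {0, 4}
  x = 6: [0↦4, 1↦5, 2↦3, 3↦3, 4↦10, 5↦7, 6↦10, 7↦2, 8↦10, 9↦6, 10↦6]  zeros at y ∈ ∅
  x = 7: [0↦0, 1↦7, 2↦9, 3↦0, 4↦7, 5↦2, 6↦1, 7↦9, 8↦9, 9↦6, 10↦5]  zeros at y ∈ {0, 3}
  x = 8: [0↦5, 1↦3, 2↦5, 3↦5, 4↦8, 5↦8, 6↦10, 7↦8, 8↦7, 9↦1, 10↦6]  zeros at y ∈ ∅
  x = 9: [0↦3, 1↦10, 2↦8, 3↦2, 4↦8, 5↦9, 6↦10, 7↦5, 8↦10, 9↦8, 10↦4]  zeros at y ∈ ∅
  x = 10: [0↦0, 1↦1, 2↦2, 3↦8, 4↦2, 5↦0, 6↦7, 7↦6, 8↦2, 9↦0, 10↦5]  zeros at y ∈ {0, 5, 9}
Collecting zeros: affine points = {(0, 8), (1, 7), (3, 3), (4, 9), (5, 0), (5, 4), (7, 0), (7, 3), (10, 0), (10, 5), (10, 9)}.
Total count |C(F_11)_aff| = 11.


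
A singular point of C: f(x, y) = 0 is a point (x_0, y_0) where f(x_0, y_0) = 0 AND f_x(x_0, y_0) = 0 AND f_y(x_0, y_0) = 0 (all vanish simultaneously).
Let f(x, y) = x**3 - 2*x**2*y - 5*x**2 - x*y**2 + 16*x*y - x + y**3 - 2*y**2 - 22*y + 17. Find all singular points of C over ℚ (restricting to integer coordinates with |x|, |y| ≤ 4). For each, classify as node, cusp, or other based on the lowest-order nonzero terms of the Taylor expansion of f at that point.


Singular points: {(3, 2)}; classification: cusp.

Compute partial derivatives:
  f_x = 3*x**2 - 4*x*y - 10*x - y**2 + 16*y - 1.
  f_y = -2*x**2 - 2*x*y + 16*x + 3*y**2 - 4*y - 22.
Scan x_0 ∈ {−4, ..., 4}. For each x_0, f_y(x_0, y) is a polynomial in y; find its integer roots y ∈ {−4, ..., 4}, then test f_x and f at those candidates.
  x = -4: f_y(-4, y) = 3*y**2 + 4*y - 118; no integer root y with |y| ≤ 4.
  x = -3: f_y(-3, y) = 3*y**2 + 2*y - 88; no integer root y with |y| ≤ 4.
  x = -2: f_y(-2, y) = 3*y**2 - 62; no integer root y with |y| ≤ 4.
  x = -1: f_y(-1, y) = 3*y**2 - 2*y - 40; vanishes at y ∈ {4}. (-1, 4): f_x = 76 ≠ 0.
  x = 0: f_y(0, y) = 3*y**2 - 4*y - 22; no integer root y with |y| ≤ 4.
  x = 1: f_y(1, y) = 3*y**2 - 6*y - 8; no integer root y with |y| ≤ 4.
  x = 2: f_y(2, y) = 3*y**2 - 8*y + 2; no integer root y with |y| ≤ 4.
  x = 3: f_y(3, y) = 3*y**2 - 10*y + 8; vanishes at y ∈ {2}. (3, 2): f_x = 0, f = 0 — SINGULAR.
  x = 4: f_y(4, y) = 3*y**2 - 12*y + 10; no integer root y with |y| ≤ 4.
Only singular point on the grid: (3, 2).
Classify: substitute x = 3 + u, y = 2 + v and expand: f = u**3 - 2*u**2*v - u*v**2 + v**3 + v**2.
No constant or linear terms (consistent with a singular point). Quadratic part: v**2. Cubic part: u**3 - 2*u**2*v - u*v**2 + v**3.
The quadratic part v**2 is a perfect square, so there is a single (double) tangent line v = 0, i.e. y = 2. Restricting the cubic part to that line (v = 0) leaves u**3 ≠ 0, so f is not divisible by v and the branch is v² ≈ -u**3 to lowest order — this is a cusp.
Classification: cusp.


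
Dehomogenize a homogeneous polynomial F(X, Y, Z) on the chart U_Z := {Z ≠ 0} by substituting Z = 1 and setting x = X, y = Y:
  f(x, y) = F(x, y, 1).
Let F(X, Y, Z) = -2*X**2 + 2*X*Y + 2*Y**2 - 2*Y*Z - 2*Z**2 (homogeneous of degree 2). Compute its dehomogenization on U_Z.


f(x, y) = -2*x**2 + 2*x*y + 2*y**2 - 2*y - 2

On U_Z we set Z = 1. Each monomial c·X^i·Y^j·Z^k in F becomes c·x^i·y^j·1^k = c·x^i·y^j.
Substituting Z = 1: F(X, Y, 1) = -2*x**2 + 2*x*y + 2*y**2 - 2*y - 2.
Note: deg(f) ≤ deg(F) = 2; strict inequality happens when F is divisible by Z (lost terms).


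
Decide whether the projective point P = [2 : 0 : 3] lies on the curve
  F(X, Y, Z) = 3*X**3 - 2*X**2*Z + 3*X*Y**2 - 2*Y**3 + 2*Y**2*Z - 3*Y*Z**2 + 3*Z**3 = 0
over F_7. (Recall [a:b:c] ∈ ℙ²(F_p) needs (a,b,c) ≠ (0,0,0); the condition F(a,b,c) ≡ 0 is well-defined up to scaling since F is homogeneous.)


F(2,0,3) ≡ 4 (mod 7); P is NOT on the curve.

Evaluate F(2, 0, 3) term-by-term (mod 7).
  3*X**3 ↦ 3·8·1·1 = 24
  -2*X**2*Z ↦ -2·4·1·3 = -24
  3*X*Y**2 ↦ 3·2·0·1 = 0
  -2*Y**3 ↦ -2·1·0·1 = 0
  2*Y**2*Z ↦ 2·1·0·3 = 0
  -3*Y*Z**2 ↦ -3·1·0·9 = 0
  3*Z**3 ↦ 3·1·1·27 = 81
Sum: F(2, 0, 3) = (24) + (-24) + (0) + (0) + (0) + (0) + (81) = 81.
Reducing mod 7: 81 ≡ 4 (mod 7).
Since F(a, b, c) ≡ 4 ≠ 0 (mod 7), P does NOT lie on the curve.


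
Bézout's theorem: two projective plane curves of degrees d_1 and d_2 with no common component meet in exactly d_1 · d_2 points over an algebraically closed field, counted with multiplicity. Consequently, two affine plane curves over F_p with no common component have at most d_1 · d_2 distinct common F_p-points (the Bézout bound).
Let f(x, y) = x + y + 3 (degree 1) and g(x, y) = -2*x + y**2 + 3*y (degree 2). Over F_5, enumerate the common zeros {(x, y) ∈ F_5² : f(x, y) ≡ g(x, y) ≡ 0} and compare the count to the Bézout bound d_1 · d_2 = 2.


Common zeros: {(0, 2), (4, 3)}; count = 2; Bézout bound = 2.

deg(f) = 1, deg(g) = 2, so Bézout bound = 2.
Scan x ∈ F_5. For each x, list the y ∈ F_5 with f(x, y) ≡ 0 and those with g(x, y) ≡ 0 (mod 5); the common zeros in that column are the intersection.
  x = 0: f ≡ 0 at y ∈ {2}; g ≡ 0 at y ∈ {0, 2}; common: {2}.
  x = 1: f ≡ 0 at y ∈ {1}; g ≡ 0 at y ∈ ∅; common: ∅.
  x = 2: f ≡ 0 at y ∈ {0}; g ≡ 0 at y ∈ {1}; common: ∅.
  x = 3: f ≡ 0 at y ∈ {4}; g ≡ 0 at y ∈ ∅; common: ∅.
  x = 4: f ≡ 0 at y ∈ {3}; g ≡ 0 at y ∈ {3, 4}; common: {3}.
Collecting: common zeros = {(0, 2), (4, 3)}, so the count is 2.
Comparison with the Bézout bound: 2 ≤ 2 = deg(f)·deg(g), as expected for curves with no common component (the bound is attained).


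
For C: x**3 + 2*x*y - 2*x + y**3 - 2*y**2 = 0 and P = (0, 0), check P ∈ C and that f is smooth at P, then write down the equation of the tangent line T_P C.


Tangent line at P: -2*x = 0.

Step 1: f(0, 0) = 0, so P lies on C.
Step 2: partial derivatives
  f_x(x, y) = 3*x**2 + 2*y - 2, f_y(x, y) = 2*x + 3*y**2 - 4*y.
  f_x(P) = -2, f_y(P) = 0 (gradient nonzero, so P is smooth).
Step 3: tangent line at P: -2·(x − 0) + 0·(y − 0) = 0.
Expanding: -2*x = 0.


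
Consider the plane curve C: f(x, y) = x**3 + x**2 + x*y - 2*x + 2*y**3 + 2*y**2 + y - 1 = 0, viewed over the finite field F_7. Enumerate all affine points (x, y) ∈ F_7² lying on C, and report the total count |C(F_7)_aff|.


Affine F_7-points: {(1, 3), (2, 0), (2, 1), (2, 5), (4, 2), (5, 2), (5, 5), (5, 6), (6, 4), (6, 5)}; count = 10.

For each of the 49 pairs (x, y) ∈ F_7², evaluate f(x, y) mod 7. Record the zeros.
  x = 0: [0↦6, 1↦4, 2↦4, 3↦4, 4↦2, 5↦3, 6↦5]  zeros at y ∈ ∅
  x = 1: [0↦6, 1↦5, 2↦6, 3↦0, 4↦6, 5↦1, 6↦4]  zeros at y ∈ {3}
  x = 2: [0↦0, 1↦0, 2↦2, 3↦4, 4↦4, 5↦0, 6↦4]  zeros at y ∈ {0, 1, 5}
  x = 3: [0↦1, 1↦2, 2↦5, 3↦1, 4↦2, 5↦6, 6↦4]  zeros at y ∈ ∅
  x = 4: [0↦1, 1↦3, 2↦0, 3↦4, 4↦6, 5↦4, 6↦3]  zeros at y ∈ {2}
  x = 5: [0↦6, 1↦2, 2↦0, 3↦5, 4↦1, 5↦0, 6↦0]  zeros at y ∈ {2, 5, 6}
  x = 6: [0↦1, 1↦5, 2↦4, 3↦3, 4↦0, 5↦0, 6↦1]  zeros at y ∈ {4, 5}
Collecting zeros: affine points = {(1, 3), (2, 0), (2, 1), (2, 5), (4, 2), (5, 2), (5, 5), (5, 6), (6, 4), (6, 5)}.
Total count |C(F_7)_aff| = 10.


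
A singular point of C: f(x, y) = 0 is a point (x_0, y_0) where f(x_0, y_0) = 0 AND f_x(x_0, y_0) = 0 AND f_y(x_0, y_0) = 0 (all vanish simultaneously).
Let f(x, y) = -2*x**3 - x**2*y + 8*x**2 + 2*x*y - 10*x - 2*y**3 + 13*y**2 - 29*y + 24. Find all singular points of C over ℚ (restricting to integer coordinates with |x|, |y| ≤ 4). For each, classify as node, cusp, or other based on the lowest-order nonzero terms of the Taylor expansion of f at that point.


Singular points: {(1, 2)}; classification: cusp.

Compute partial derivatives:
  f_x = -6*x**2 - 2*x*y + 16*x + 2*y - 10.
  f_y = -x**2 + 2*x - 6*y**2 + 26*y - 29.
Scan x_0 ∈ {−4, ..., 4}. For each x_0, f_y(x_0, y) is a polynomial in y; find its integer roots y ∈ {−4, ..., 4}, then test f_x and f at those candidates.
  x = -4: f_y(-4, y) = -6*y**2 + 26*y - 53; no integer root y with |y| ≤ 4.
  x = -3: f_y(-3, y) = -6*y**2 + 26*y - 44; no integer root y with |y| ≤ 4.
  x = -2: f_y(-2, y) = -6*y**2 + 26*y - 37; no integer root y with |y| ≤ 4.
  x = -1: f_y(-1, y) = -6*y**2 + 26*y - 32; no integer root y with |y| ≤ 4.
  x = 0: f_y(0, y) = -6*y**2 + 26*y - 29; no integer root y with |y| ≤ 4.
  x = 1: f_y(1, y) = -6*y**2 + 26*y - 28; vanishes at y ∈ {2}. (1, 2): f_x = 0, f = 0 — SINGULAR.
  x = 2: f_y(2, y) = -6*y**2 + 26*y - 29; no integer root y with |y| ≤ 4.
  x = 3: f_y(3, y) = -6*y**2 + 26*y - 32; no integer root y with |y| ≤ 4.
  x = 4: f_y(4, y) = -6*y**2 + 26*y - 37; no integer root y with |y| ≤ 4.
Only singular point on the grid: (1, 2).
Classify: substitute x = 1 + u, y = 2 + v and expand: f = -2*u**3 - u**2*v - 2*v**3 + v**2.
No constant or linear terms (consistent with a singular point). Quadratic part: v**2. Cubic part: -2*u**3 - u**2*v - 2*v**3.
The quadratic part v**2 is a perfect square, so there is a single (double) tangent line v = 0, i.e. y = 2. Restricting the cubic part to that line (v = 0) leaves -2*u**3 ≠ 0, so f is not divisible by v and the branch is v² ≈ 2*u**3 to lowest order — this is a cusp.
Classification: cusp.


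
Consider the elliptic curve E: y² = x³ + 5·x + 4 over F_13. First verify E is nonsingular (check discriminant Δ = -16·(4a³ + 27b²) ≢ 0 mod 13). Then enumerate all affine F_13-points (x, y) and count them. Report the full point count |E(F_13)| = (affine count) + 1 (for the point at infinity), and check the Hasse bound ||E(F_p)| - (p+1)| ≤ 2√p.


Affine points = {(0, 2), (0, 11), (1, 6), (1, 7), (2, 3), (2, 10), (4, 6), (4, 7), (6, 4), (6, 9), (8, 6), (8, 7), (10, 1), (10, 12), (11, 5), (11, 8)}; affine count = 16; |E(F_13)| = 17.

Discriminant check: Δ ∝ 4a³ + 27b² = 4·5³ + 27·4² = 4·125 + 27·16 ≡ 9 (mod 13). Nonzero ⇒ E is nonsingular.
For each x ∈ F_13, compute rhs = x³ + 5·x + 4 mod 13, then count y ∈ F_13 with y² ≡ rhs.
  x = 0: rhs = 4, matching y values: 2, 11 (2 points).
  x = 1: rhs = 10, matching y values: 6, 7 (2 points).
  x = 2: rhs = 9, matching y values: 3, 10 (2 points).
  x = 3: rhs = 7, matching y values: none (0 points).
  x = 4: rhs = 10, matching y values: 6, 7 (2 points).
  x = 5: rhs = 11, matching y values: none (0 points).
  x = 6: rhs = 3, matching y values: 4, 9 (2 points).
  x = 7: rhs = 5, matching y values: none (0 points).
  x = 8: rhs = 10, matching y values: 6, 7 (2 points).
  x = 9: rhs = 11, matching y values: none (0 points).
  x = 10: rhs = 1, matching y values: 1, 12 (2 points).
  x = 11: rhs = 12, matching y values: 5, 8 (2 points).
  x = 12: rhs = 11, matching y values: none (0 points).
Total affine count: 16.
Full point count |E(F_13)| = 16 + 1 = 17.
Hasse bound: |17 − (13+1)| = |3| = 3 ≤ 2√13 ≈ 7.2111 ✓.


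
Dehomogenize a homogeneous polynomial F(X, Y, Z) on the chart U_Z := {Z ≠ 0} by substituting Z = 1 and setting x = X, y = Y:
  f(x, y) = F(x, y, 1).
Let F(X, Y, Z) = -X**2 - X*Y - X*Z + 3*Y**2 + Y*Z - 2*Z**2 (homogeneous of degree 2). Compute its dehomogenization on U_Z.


f(x, y) = -x**2 - x*y - x + 3*y**2 + y - 2

On U_Z we set Z = 1. Each monomial c·X^i·Y^j·Z^k in F becomes c·x^i·y^j·1^k = c·x^i·y^j.
Substituting Z = 1: F(X, Y, 1) = -x**2 - x*y - x + 3*y**2 + y - 2.
Note: deg(f) ≤ deg(F) = 2; strict inequality happens when F is divisible by Z (lost terms).


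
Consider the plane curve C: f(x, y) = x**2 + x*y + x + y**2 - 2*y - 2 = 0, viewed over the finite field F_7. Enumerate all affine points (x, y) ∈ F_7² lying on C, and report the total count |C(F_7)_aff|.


Affine F_7-points: {(1, 0), (1, 1), (4, 1), (4, 4), (5, 0), (5, 4)}; count = 6.

For each of the 49 pairs (x, y) ∈ F_7², evaluate f(x, y) mod 7. Record the zeros.
  x = 0: [0↦5, 1↦4, 2↦5, 3↦1, 4↦6, 5↦6, 6↦1]  zeros at y ∈ ∅
  x = 1: [0↦0, 1↦0, 2↦2, 3↦6, 4↦5, 5↦6, 6↦2]  zeros at y ∈ {0, 1}
  x = 2: [0↦4, 1↦5, 2↦1, 3↦6, 4↦6, 5↦1, 6↦5]  zeros at y ∈ ∅
  x = 3: [0↦3, 1↦5, 2↦2, 3↦1, 4↦2, 5↦5, 6↦3]  zeros at y ∈ ∅
  x = 4: [0↦4, 1↦0, 2↦5, 3↦5, 4↦0, 5↦4, 6↦3]  zeros at y ∈ {1, 4}
  x = 5: [0↦0, 1↦4, 2↦3, 3↦4, 4↦0, 5↦5, 6↦5]  zeros at y ∈ {0, 4}
  x = 6: [0↦5, 1↦3, 2↦3, 3↦5, 4↦2, 5↦1, 6↦2]  zeros at y ∈ ∅
Collecting zeros: affine points = {(1, 0), (1, 1), (4, 1), (4, 4), (5, 0), (5, 4)}.
Total count |C(F_7)_aff| = 6.


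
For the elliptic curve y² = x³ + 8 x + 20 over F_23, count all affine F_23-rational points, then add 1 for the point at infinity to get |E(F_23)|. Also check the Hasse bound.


Affine points = {(1, 11), (1, 12), (3, 5), (3, 18), (4, 1), (4, 22), (5, 1), (5, 22), (6, 10), (6, 13), (9, 4), (9, 19), (11, 6), (11, 17), (12, 2), (12, 21), (14, 1), (14, 22), (16, 9), (16, 14), (17, 3), (17, 20), (18, 4), (18, 19), (19, 4), (19, 19)}; affine count = 26; |E(F_23)| = 27.

Discriminant check: Δ ∝ 4a³ + 27b² = 4·8³ + 27·20² = 4·512 + 27·400 ≡ 14 (mod 23). Nonzero ⇒ E is nonsingular.
For each x ∈ F_23, compute rhs = x³ + 8·x + 20 mod 23, then count y ∈ F_23 with y² ≡ rhs.
  x = 0: rhs = 20, matching y values: none (0 points).
  x = 1: rhs = 6, matching y values: 11, 12 (2 points).
  x = 2: rhs = 21, matching y values: none (0 points).
  x = 3: rhs = 2, matching y values: 5, 18 (2 points).
  x = 4: rhs = 1, matching y values: 1, 22 (2 points).
  x = 5: rhs = 1, matching y values: 1, 22 (2 points).
  x = 6: rhs = 8, matching y values: 10, 13 (2 points).
  x = 7: rhs = 5, matching y values: none (0 points).
  x = 8: rhs = 21, matching y values: none (0 points).
  x = 9: rhs = 16, matching y values: 4, 19 (2 points).
  x = 10: rhs = 19, matching y values: none (0 points).
  x = 11: rhs = 13, matching y values: 6, 17 (2 points).
  x = 12: rhs = 4, matching y values: 2, 21 (2 points).
  x = 13: rhs = 21, matching y values: none (0 points).
  x = 14: rhs = 1, matching y values: 1, 22 (2 points).
  x = 15: rhs = 19, matching y values: none (0 points).
  x = 16: rhs = 12, matching y values: 9, 14 (2 points).
  x = 17: rhs = 9, matching y values: 3, 20 (2 points).
  x = 18: rhs = 16, matching y values: 4, 19 (2 points).
  x = 19: rhs = 16, matching y values: 4, 19 (2 points).
  x = 20: rhs = 15, matching y values: none (0 points).
  x = 21: rhs = 19, matching y values: none (0 points).
  x = 22: rhs = 11, matching y values: none (0 points).
Total affine count: 26.
Full point count |E(F_23)| = 26 + 1 = 27.
Hasse bound: |27 − (23+1)| = |3| = 3 ≤ 2√23 ≈ 9.5917 ✓.


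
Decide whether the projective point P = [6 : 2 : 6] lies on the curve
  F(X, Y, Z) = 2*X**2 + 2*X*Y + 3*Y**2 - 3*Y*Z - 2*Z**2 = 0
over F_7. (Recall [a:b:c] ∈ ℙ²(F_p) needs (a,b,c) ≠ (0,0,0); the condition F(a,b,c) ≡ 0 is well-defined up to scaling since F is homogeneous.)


F(6,2,6) ≡ 0 (mod 7); P is on the curve.

Evaluate F(6, 2, 6) term-by-term (mod 7).
  2*X**2 ↦ 2·36·1·1 = 72
  2*X*Y ↦ 2·6·2·1 = 24
  3*Y**2 ↦ 3·1·4·1 = 12
  -3*Y*Z ↦ -3·1·2·6 = -36
  -2*Z**2 ↦ -2·1·1·36 = -72
Sum: F(6, 2, 6) = (72) + (24) + (12) + (-36) + (-72) = 0.
Reducing mod 7: 0 ≡ 0 (mod 7).
Since F(a, b, c) ≡ 0 (mod 7), P lies on the curve.


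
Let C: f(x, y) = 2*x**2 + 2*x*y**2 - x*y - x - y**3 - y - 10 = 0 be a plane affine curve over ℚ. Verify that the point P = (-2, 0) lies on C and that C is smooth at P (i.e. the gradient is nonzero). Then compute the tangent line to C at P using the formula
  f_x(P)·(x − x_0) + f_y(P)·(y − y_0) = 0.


Tangent line at P: -9*x + y - 18 = 0.

Step 1: f(-2, 0) = 0, so P lies on C.
Step 2: partial derivatives
  f_x(x, y) = 4*x + 2*y**2 - y - 1, f_y(x, y) = 4*x*y - x - 3*y**2 - 1.
  f_x(P) = -9, f_y(P) = 1 (gradient nonzero, so P is smooth).
Step 3: tangent line at P: -9·(x − -2) + 1·(y − 0) = 0.
Expanding: -9*x + y - 18 = 0.


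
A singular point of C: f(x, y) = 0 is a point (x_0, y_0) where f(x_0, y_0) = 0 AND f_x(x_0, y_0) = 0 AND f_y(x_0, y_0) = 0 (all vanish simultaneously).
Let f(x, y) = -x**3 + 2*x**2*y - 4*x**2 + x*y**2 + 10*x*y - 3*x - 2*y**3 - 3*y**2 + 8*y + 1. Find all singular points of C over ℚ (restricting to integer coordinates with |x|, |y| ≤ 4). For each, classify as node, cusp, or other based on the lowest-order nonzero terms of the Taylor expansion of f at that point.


Singular points: {(-2, -1)}; classification: cusp.

Compute partial derivatives:
  f_x = -3*x**2 + 4*x*y - 8*x + y**2 + 10*y - 3.
  f_y = 2*x**2 + 2*x*y + 10*x - 6*y**2 - 6*y + 8.
Scan x_0 ∈ {−4, ..., 4}. For each x_0, f_y(x_0, y) is a polynomial in y; find its integer roots y ∈ {−4, ..., 4}, then test f_x and f at those candidates.
  x = -4: f_y(-4, y) = -6*y**2 - 14*y; vanishes at y ∈ {0}. (-4, 0): f_x = -19 ≠ 0.
  x = -3: f_y(-3, y) = -6*y**2 - 12*y - 4; no integer root y with |y| ≤ 4.
  x = -2: f_y(-2, y) = -6*y**2 - 10*y - 4; vanishes at y ∈ {-1}. (-2, -1): f_x = 0, f = 0 — SINGULAR.
  x = -1: f_y(-1, y) = -6*y**2 - 8*y; vanishes at y ∈ {0}. (-1, 0): f_x = 2 ≠ 0.
  x = 0: f_y(0, y) = -6*y**2 - 6*y + 8; no integer root y with |y| ≤ 4.
  x = 1: f_y(1, y) = -6*y**2 - 4*y + 20; no integer root y with |y| ≤ 4.
  x = 2: f_y(2, y) = -6*y**2 - 2*y + 36; no integer root y with |y| ≤ 4.
  x = 3: f_y(3, y) = 56 - 6*y**2; no integer root y with |y| ≤ 4.
  x = 4: f_y(4, y) = -6*y**2 + 2*y + 80; no integer root y with |y| ≤ 4.
Only singular point on the grid: (-2, -1).
Classify: substitute x = -2 + u, y = -1 + v and expand: f = -u**3 + 2*u**2*v + u*v**2 - 2*v**3 + v**2.
No constant or linear terms (consistent with a singular point). Quadratic part: v**2. Cubic part: -u**3 + 2*u**2*v + u*v**2 - 2*v**3.
The quadratic part v**2 is a perfect square, so there is a single (double) tangent line v = 0, i.e. y = -1. Restricting the cubic part to that line (v = 0) leaves -u**3 ≠ 0, so f is not divisible by v and the branch is v² ≈ u**3 to lowest order — this is a cusp.
Classification: cusp.


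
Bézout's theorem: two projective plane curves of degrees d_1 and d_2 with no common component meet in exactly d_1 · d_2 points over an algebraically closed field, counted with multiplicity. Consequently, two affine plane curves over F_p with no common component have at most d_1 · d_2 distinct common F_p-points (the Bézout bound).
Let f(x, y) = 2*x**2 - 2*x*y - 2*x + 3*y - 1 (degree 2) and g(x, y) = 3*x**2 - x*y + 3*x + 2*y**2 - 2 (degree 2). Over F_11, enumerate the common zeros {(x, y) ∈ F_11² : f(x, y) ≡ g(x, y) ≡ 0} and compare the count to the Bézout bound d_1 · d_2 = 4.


Common zeros: ∅; count = 0; Bézout bound = 4.

deg(f) = 2, deg(g) = 2, so Bézout bound = 4.
Scan x ∈ F_11. For each x, list the y ∈ F_11 with f(x, y) ≡ 0 and those with g(x, y) ≡ 0 (mod 11); the common zeros in that column are the intersection.
  x = 0: f ≡ 0 at y ∈ {4}; g ≡ 0 at y ∈ {1, 10}; common: ∅.
  x = 1: f ≡ 0 at y ∈ {1}; g ≡ 0 at y ∈ ∅; common: ∅.
  x = 2: f ≡ 0 at y ∈ {3}; g ≡ 0 at y ∈ ∅; common: ∅.
  x = 3: f ≡ 0 at y ∈ {0}; g ≡ 0 at y ∈ {1, 6}; common: ∅.
  x = 4: f ≡ 0 at y ∈ {9}; g ≡ 0 at y ∈ {5, 8}; common: ∅.
  x = 5: f ≡ 0 at y ∈ {4}; g ≡ 0 at y ∈ {0, 8}; common: ∅.
  x = 6: f ≡ 0 at y ∈ {9}; g ≡ 0 at y ∈ {4, 10}; common: ∅.
  x = 7: f ≡ 0 at y ∈ ∅; g ≡ 0 at y ∈ ∅; common: ∅.
  x = 8: f ≡ 0 at y ∈ {6}; g ≡ 0 at y ∈ ∅; common: ∅.
  x = 9: f ≡ 0 at y ∈ {0}; g ≡ 0 at y ∈ {4, 6}; common: ∅.
  x = 10: f ≡ 0 at y ∈ {6}; g ≡ 0 at y ∈ ∅; common: ∅.
Collecting: common zeros = ∅, so the count is 0.
Comparison with the Bézout bound: 0 ≤ 4 = deg(f)·deg(g), as expected for curves with no common component (the affine F_11-count falls short of the bound because intersections may lie at infinity, over extension fields, or carry multiplicity).


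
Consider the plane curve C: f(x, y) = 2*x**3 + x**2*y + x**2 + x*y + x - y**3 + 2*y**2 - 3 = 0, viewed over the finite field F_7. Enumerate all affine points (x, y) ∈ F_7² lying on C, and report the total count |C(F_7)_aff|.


Affine F_7-points: {(0, 4), (0, 6), (2, 3), (3, 0), (4, 3), (5, 1), (6, 3)}; count = 7.

For each of the 49 pairs (x, y) ∈ F_7², evaluate f(x, y) mod 7. Record the zeros.
  x = 0: [0↦4, 1↦5, 2↦4, 3↦2, 4↦0, 5↦6, 6↦0]  zeros at y ∈ {4, 6}
  x = 1: [0↦1, 1↦4, 2↦5, 3↦5, 4↦5, 5↦6, 6↦2]  zeros at y ∈ ∅
  x = 2: [0↦5, 1↦5, 2↦3, 3↦0, 4↦4, 5↦2, 6↦2]  zeros at y ∈ {3}
  x = 3: [0↦0, 1↦6, 2↦3, 3↦6, 4↦2, 5↦6, 6↦5]  zeros at y ∈ {0}
  x = 4: [0↦5, 1↦5, 2↦3, 3↦0, 4↦4, 5↦2, 6↦2]  zeros at y ∈ {3}
  x = 5: [0↦4, 1↦0, 2↦1, 3↦1, 4↦1, 5↦2, 6↦5]  zeros at y ∈ {1}
  x = 6: [0↦2, 1↦3, 2↦2, 3↦0, 4↦5, 5↦4, 6↦5]  zeros at y ∈ {3}
Collecting zeros: affine points = {(0, 4), (0, 6), (2, 3), (3, 0), (4, 3), (5, 1), (6, 3)}.
Total count |C(F_7)_aff| = 7.


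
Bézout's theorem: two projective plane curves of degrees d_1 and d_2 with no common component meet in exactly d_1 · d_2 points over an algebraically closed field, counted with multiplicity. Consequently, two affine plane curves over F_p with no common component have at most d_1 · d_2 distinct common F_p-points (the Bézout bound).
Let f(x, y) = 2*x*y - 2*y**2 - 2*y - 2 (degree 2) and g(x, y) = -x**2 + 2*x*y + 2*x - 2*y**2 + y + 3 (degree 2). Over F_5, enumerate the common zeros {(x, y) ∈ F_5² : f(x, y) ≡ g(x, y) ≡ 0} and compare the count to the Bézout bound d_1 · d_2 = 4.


Common zeros: {(1, 3), (3, 1)}; count = 2; Bézout bound = 4.

deg(f) = 2, deg(g) = 2, so Bézout bound = 4.
Scan x ∈ F_5. For each x, list the y ∈ F_5 with f(x, y) ≡ 0 and those with g(x, y) ≡ 0 (mod 5); the common zeros in that column are the intersection.
  x = 0: f ≡ 0 at y ∈ ∅; g ≡ 0 at y ∈ {4}; common: ∅.
  x = 1: f ≡ 0 at y ∈ {2, 3}; g ≡ 0 at y ∈ {1, 3}; common: {3}.
  x = 2: f ≡ 0 at y ∈ ∅; g ≡ 0 at y ∈ {2, 3}; common: ∅.
  x = 3: f ≡ 0 at y ∈ {1}; g ≡ 0 at y ∈ {0, 1}; common: {1}.
  x = 4: f ≡ 0 at y ∈ {4}; g ≡ 0 at y ∈ {0, 2}; common: ∅.
Collecting: common zeros = {(1, 3), (3, 1)}, so the count is 2.
Comparison with the Bézout bound: 2 ≤ 4 = deg(f)·deg(g), as expected for curves with no common component (the affine F_5-count falls short of the bound because intersections may lie at infinity, over extension fields, or carry multiplicity).


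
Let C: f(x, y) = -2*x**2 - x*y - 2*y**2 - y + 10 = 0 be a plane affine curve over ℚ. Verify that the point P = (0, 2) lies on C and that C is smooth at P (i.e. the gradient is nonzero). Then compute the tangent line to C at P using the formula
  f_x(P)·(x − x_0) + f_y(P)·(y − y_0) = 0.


Tangent line at P: -2*x - 9*y + 18 = 0.

Step 1: f(0, 2) = 0, so P lies on C.
Step 2: partial derivatives
  f_x(x, y) = -4*x - y, f_y(x, y) = -x - 4*y - 1.
  f_x(P) = -2, f_y(P) = -9 (gradient nonzero, so P is smooth).
Step 3: tangent line at P: -2·(x − 0) + -9·(y − 2) = 0.
Expanding: -2*x - 9*y + 18 = 0.


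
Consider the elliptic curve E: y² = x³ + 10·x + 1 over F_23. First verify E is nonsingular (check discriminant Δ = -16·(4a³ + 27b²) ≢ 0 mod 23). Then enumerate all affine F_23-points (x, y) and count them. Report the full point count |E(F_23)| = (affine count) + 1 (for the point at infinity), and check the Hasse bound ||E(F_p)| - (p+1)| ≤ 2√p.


Affine points = {(0, 1), (0, 22), (1, 9), (1, 14), (2, 11), (2, 12), (3, 9), (3, 14), (4, 6), (4, 17), (6, 1), (6, 22), (7, 0), (8, 8), (8, 15), (11, 4), (11, 19), (12, 3), (12, 20), (16, 5), (16, 18), (17, 1), (17, 22), (19, 9), (19, 14), (20, 6), (20, 17), (22, 6), (22, 17)}; affine count = 29; |E(F_23)| = 30.

Discriminant check: Δ ∝ 4a³ + 27b² = 4·10³ + 27·1² = 4·1000 + 27·1 ≡ 2 (mod 23). Nonzero ⇒ E is nonsingular.
For each x ∈ F_23, compute rhs = x³ + 10·x + 1 mod 23, then count y ∈ F_23 with y² ≡ rhs.
  x = 0: rhs = 1, matching y values: 1, 22 (2 points).
  x = 1: rhs = 12, matching y values: 9, 14 (2 points).
  x = 2: rhs = 6, matching y values: 11, 12 (2 points).
  x = 3: rhs = 12, matching y values: 9, 14 (2 points).
  x = 4: rhs = 13, matching y values: 6, 17 (2 points).
  x = 5: rhs = 15, matching y values: none (0 points).
  x = 6: rhs = 1, matching y values: 1, 22 (2 points).
  x = 7: rhs = 0, matching y values: 0 (1 points).
  x = 8: rhs = 18, matching y values: 8, 15 (2 points).
  x = 9: rhs = 15, matching y values: none (0 points).
  x = 10: rhs = 20, matching y values: none (0 points).
  x = 11: rhs = 16, matching y values: 4, 19 (2 points).
  x = 12: rhs = 9, matching y values: 3, 20 (2 points).
  x = 13: rhs = 5, matching y values: none (0 points).
  x = 14: rhs = 10, matching y values: none (0 points).
  x = 15: rhs = 7, matching y values: none (0 points).
  x = 16: rhs = 2, matching y values: 5, 18 (2 points).
  x = 17: rhs = 1, matching y values: 1, 22 (2 points).
  x = 18: rhs = 10, matching y values: none (0 points).
  x = 19: rhs = 12, matching y values: 9, 14 (2 points).
  x = 20: rhs = 13, matching y values: 6, 17 (2 points).
  x = 21: rhs = 19, matching y values: none (0 points).
  x = 22: rhs = 13, matching y values: 6, 17 (2 points).
Total affine count: 29.
Full point count |E(F_23)| = 29 + 1 = 30.
Hasse bound: |30 − (23+1)| = |6| = 6 ≤ 2√23 ≈ 9.5917 ✓.


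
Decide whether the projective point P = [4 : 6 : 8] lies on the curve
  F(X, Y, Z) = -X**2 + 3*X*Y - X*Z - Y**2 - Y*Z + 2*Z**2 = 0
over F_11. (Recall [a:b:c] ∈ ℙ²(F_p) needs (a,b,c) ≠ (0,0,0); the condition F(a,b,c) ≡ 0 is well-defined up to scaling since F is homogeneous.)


F(4,6,8) ≡ 2 (mod 11); P is NOT on the curve.

Evaluate F(4, 6, 8) term-by-term (mod 11).
  -X**2 ↦ -1·16·1·1 = -16
  3*X*Y ↦ 3·4·6·1 = 72
  -X*Z ↦ -1·4·1·8 = -32
  -Y**2 ↦ -1·1·36·1 = -36
  -Y*Z ↦ -1·1·6·8 = -48
  2*Z**2 ↦ 2·1·1·64 = 128
Sum: F(4, 6, 8) = (-16) + (72) + (-32) + (-36) + (-48) + (128) = 68.
Reducing mod 11: 68 ≡ 2 (mod 11).
Since F(a, b, c) ≡ 2 ≠ 0 (mod 11), P does NOT lie on the curve.


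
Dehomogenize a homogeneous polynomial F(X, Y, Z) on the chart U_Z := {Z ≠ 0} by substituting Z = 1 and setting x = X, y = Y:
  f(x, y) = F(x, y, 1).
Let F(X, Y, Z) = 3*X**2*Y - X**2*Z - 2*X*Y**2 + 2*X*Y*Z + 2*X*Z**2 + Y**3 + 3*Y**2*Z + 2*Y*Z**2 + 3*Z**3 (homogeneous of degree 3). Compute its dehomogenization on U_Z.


f(x, y) = 3*x**2*y - x**2 - 2*x*y**2 + 2*x*y + 2*x + y**3 + 3*y**2 + 2*y + 3

On U_Z we set Z = 1. Each monomial c·X^i·Y^j·Z^k in F becomes c·x^i·y^j·1^k = c·x^i·y^j.
Substituting Z = 1: F(X, Y, 1) = 3*x**2*y - x**2 - 2*x*y**2 + 2*x*y + 2*x + y**3 + 3*y**2 + 2*y + 3.
Note: deg(f) ≤ deg(F) = 3; strict inequality happens when F is divisible by Z (lost terms).


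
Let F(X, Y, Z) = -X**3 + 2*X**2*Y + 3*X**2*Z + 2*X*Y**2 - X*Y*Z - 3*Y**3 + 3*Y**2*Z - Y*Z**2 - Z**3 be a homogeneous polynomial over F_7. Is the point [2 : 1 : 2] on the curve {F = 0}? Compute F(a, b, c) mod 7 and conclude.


F(2,1,2) ≡ 1 (mod 7); P is NOT on the curve.

Evaluate F(2, 1, 2) term-by-term (mod 7).
  -X**3 ↦ -1·8·1·1 = -8
  2*X**2*Y ↦ 2·4·1·1 = 8
  3*X**2*Z ↦ 3·4·1·2 = 24
  2*X*Y**2 ↦ 2·2·1·1 = 4
  -X*Y*Z ↦ -1·2·1·2 = -4
  -3*Y**3 ↦ -3·1·1·1 = -3
  3*Y**2*Z ↦ 3·1·1·2 = 6
  -Y*Z**2 ↦ -1·1·1·4 = -4
  -Z**3 ↦ -1·1·1·8 = -8
Sum: F(2, 1, 2) = (-8) + (8) + (24) + (4) + (-4) + (-3) + (6) + (-4) + (-8) = 15.
Reducing mod 7: 15 ≡ 1 (mod 7).
Since F(a, b, c) ≡ 1 ≠ 0 (mod 7), P does NOT lie on the curve.


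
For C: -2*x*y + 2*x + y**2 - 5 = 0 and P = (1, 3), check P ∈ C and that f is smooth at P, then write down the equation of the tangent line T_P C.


Tangent line at P: -4*x + 4*y - 8 = 0.

Step 1: f(1, 3) = 0, so P lies on C.
Step 2: partial derivatives
  f_x(x, y) = 2 - 2*y, f_y(x, y) = -2*x + 2*y.
  f_x(P) = -4, f_y(P) = 4 (gradient nonzero, so P is smooth).
Step 3: tangent line at P: -4·(x − 1) + 4·(y − 3) = 0.
Expanding: -4*x + 4*y - 8 = 0.


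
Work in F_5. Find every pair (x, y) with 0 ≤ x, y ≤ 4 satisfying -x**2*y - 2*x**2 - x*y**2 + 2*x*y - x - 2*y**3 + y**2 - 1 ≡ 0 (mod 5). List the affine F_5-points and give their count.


Affine F_5-points: {(1, 1), (1, 3), (2, 4), (4, 1), (4, 4)}; count = 5.

For each of the 25 pairs (x, y) ∈ F_5², evaluate f(x, y) mod 5. Record the zeros.
  x = 0: [0↦4, 1↦3, 2↦2, 3↦4, 4↦2]  zeros at y ∈ ∅
  x = 1: [0↦1, 1↦0, 2↦2, 3↦0, 4↦2]  zeros at y ∈ {1, 3}
  x = 2: [0↦4, 1↦1, 2↦4, 3↦1, 4↦0]  zeros at y ∈ {4}
  x = 3: [0↦3, 1↦1, 2↦3, 3↦2, 4↦1]  zeros at y ∈ ∅
  x = 4: [0↦3, 1↦0, 2↦4, 3↦3, 4↦0]  zeros at y ∈ {1, 4}
Collecting zeros: affine points = {(1, 1), (1, 3), (2, 4), (4, 1), (4, 4)}.
Total count |C(F_5)_aff| = 5.


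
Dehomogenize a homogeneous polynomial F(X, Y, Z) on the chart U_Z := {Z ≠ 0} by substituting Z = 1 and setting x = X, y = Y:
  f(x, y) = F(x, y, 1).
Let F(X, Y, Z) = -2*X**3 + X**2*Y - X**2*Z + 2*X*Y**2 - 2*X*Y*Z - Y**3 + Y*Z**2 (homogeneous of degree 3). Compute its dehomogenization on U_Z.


f(x, y) = -2*x**3 + x**2*y - x**2 + 2*x*y**2 - 2*x*y - y**3 + y

On U_Z we set Z = 1. Each monomial c·X^i·Y^j·Z^k in F becomes c·x^i·y^j·1^k = c·x^i·y^j.
Substituting Z = 1: F(X, Y, 1) = -2*x**3 + x**2*y - x**2 + 2*x*y**2 - 2*x*y - y**3 + y.
Note: deg(f) ≤ deg(F) = 3; strict inequality happens when F is divisible by Z (lost terms).


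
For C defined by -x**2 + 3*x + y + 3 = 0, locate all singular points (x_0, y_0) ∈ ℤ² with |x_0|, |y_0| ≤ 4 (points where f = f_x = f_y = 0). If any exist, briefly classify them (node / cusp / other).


No singular points in the scanned grid; C is smooth there.

Compute partial derivatives:
  f_x = 3 - 2*x.
  f_y = 1.
f_y = 1 is a nonzero constant, so f_y never vanishes: no point (x, y) can satisfy f = f_x = f_y = 0. In particular no (x, y) ∈ {−4, ..., 4}² is singular; the curve is smooth.
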